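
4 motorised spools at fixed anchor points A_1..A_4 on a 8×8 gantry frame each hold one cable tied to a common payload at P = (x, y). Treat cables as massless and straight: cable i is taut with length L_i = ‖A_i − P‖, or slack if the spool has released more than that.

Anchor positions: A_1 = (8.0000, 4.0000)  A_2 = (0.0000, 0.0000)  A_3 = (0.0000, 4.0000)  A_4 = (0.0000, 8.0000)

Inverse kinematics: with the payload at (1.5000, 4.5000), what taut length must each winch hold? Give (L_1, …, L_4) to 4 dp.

L_1 = √((8.0000−1.5000)² + (4.0000−4.5000)²) = 6.5192
L_2 = √((0.0000−1.5000)² + (0.0000−4.5000)²) = 4.7434
L_3 = √((0.0000−1.5000)² + (4.0000−4.5000)²) = 1.5811
L_4 = √((0.0000−1.5000)² + (8.0000−4.5000)²) = 3.8079

(6.5192, 4.7434, 1.5811, 3.8079)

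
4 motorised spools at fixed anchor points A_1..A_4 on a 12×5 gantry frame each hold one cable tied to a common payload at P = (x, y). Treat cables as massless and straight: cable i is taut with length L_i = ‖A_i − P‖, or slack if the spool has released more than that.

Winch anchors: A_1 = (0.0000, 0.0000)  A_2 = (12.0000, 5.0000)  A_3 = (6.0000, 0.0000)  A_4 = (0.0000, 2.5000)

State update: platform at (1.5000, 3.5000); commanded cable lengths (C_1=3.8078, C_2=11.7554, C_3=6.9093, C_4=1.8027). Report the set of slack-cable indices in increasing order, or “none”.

2, 3

i=1: geometric 3.8079 vs commanded 3.8078 ⇒ taut
i=2: geometric 10.6066 vs commanded 11.7554 ⇒ slack
i=3: geometric 5.7009 vs commanded 6.9093 ⇒ slack
i=4: geometric 1.8028 vs commanded 1.8027 ⇒ taut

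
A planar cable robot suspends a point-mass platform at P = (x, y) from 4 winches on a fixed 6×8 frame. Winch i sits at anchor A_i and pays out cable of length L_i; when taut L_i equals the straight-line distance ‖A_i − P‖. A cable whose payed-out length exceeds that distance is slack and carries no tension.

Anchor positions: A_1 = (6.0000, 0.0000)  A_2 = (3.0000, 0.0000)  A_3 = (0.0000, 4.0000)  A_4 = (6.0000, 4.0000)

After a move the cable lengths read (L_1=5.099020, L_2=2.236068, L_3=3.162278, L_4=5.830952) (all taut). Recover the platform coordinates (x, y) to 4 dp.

(1.0000, 1.0000)

each cable: (A_i−P)·(A_i−P) = L_i²; let k_i = ‖A_i‖²−L_i²
k_1 = 36.0000+0.0000−26.0000 = 10.0000
row 1: 6.0000x + 0.0000y = 6.0000  (k_2=4.0000)
row 2: 12.0000x − 8.0000y = 4.0000  (k_3=6.0000)
row 3: 0.0000x − 8.0000y = -8.0000  (k_4=18.0000)
Cramer on rows 1–2 → x = 1.0000, y = 1.0000
check cable 4: ‖A_4−P‖² = 34.0000 ≈ L_4² = 34.0000 ✓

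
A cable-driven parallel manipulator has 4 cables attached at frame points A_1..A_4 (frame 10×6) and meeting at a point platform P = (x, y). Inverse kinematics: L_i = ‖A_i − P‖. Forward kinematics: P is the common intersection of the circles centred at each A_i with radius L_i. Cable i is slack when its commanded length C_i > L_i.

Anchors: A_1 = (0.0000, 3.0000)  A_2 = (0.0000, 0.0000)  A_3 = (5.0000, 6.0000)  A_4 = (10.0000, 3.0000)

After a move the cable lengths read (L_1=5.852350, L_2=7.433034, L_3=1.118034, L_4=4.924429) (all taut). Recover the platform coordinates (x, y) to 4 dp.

(5.5000, 5.0000)

expand ‖A_i−P‖²=L_i² and subtract eq 1 (c_i ≔ ‖A_i‖²−L_i²)
c_1 = 0.0000+9.0000−34.2500 = -25.2500
eq1−eq2 → [0.0000  6.0000]·P = 30.0000
eq1−eq3 → [-10.0000  -6.0000]·P = -85.0000
eq1−eq4 → [-20.0000  0.0000]·P = -110.0000
2×2 solve → P = (5.5000, 5.0000)
check cable 4: ‖A_4−P‖² = 24.2500 ≈ L_4² = 24.2500 ✓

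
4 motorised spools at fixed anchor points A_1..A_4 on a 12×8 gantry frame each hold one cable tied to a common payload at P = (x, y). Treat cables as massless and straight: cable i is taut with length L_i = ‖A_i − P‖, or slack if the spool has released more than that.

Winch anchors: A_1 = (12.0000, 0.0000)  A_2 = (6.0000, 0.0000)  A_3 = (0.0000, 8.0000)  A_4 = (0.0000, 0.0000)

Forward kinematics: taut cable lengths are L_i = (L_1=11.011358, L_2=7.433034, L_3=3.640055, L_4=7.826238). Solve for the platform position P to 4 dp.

(3.5000, 7.0000)

each cable: (A_i−P)·(A_i−P) = L_i²; let c_i = ‖A_i‖²−L_i²
c_1 = 144.0000+0.0000−121.2500 = 22.7500
row 1: 12.0000x + 0.0000y = 42.0000  (c_2=-19.2500)
row 2: 24.0000x − 16.0000y = -28.0000  (c_3=50.7500)
row 3: 24.0000x + 0.0000y = 84.0000  (c_4=-61.2500)
Cramer on rows 1–2 → x = 3.5000, y = 7.0000
check cable 4: ‖A_4−P‖² = 61.2500 ≈ L_4² = 61.2500 ✓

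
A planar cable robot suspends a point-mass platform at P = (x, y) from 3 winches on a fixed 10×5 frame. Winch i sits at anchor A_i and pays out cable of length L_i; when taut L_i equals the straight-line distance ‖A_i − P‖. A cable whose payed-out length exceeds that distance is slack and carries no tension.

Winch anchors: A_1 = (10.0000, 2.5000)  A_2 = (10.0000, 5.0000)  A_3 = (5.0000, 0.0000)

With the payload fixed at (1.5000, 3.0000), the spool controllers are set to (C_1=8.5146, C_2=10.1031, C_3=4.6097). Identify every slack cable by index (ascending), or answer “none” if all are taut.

i=1: geometric 8.5147 vs commanded 8.5146 ⇒ taut
i=2: geometric 8.7321 vs commanded 10.1031 ⇒ slack
i=3: geometric 4.6098 vs commanded 4.6097 ⇒ taut

2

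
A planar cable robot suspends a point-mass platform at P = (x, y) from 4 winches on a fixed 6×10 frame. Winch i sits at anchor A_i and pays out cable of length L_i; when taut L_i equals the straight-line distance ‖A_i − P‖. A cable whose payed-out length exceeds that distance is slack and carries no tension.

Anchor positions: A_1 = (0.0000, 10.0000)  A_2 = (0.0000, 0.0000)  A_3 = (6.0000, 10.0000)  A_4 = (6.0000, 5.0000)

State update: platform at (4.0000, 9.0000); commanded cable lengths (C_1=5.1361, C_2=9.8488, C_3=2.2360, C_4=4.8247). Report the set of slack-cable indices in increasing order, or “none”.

1, 4

i=1: geometric 4.1231 vs commanded 5.1361 ⇒ slack
i=2: geometric 9.8489 vs commanded 9.8488 ⇒ taut
i=3: geometric 2.2361 vs commanded 2.2360 ⇒ taut
i=4: geometric 4.4721 vs commanded 4.8247 ⇒ slack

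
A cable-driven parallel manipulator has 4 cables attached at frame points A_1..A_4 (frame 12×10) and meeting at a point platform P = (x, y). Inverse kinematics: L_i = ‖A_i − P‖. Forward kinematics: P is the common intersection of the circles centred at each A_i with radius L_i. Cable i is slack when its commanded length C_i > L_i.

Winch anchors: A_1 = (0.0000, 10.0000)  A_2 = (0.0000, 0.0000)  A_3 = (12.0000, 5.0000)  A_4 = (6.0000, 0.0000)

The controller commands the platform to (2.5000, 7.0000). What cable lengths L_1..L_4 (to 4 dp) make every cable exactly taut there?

L_1 = √((0.0000−2.5000)² + (10.0000−7.0000)²) = 3.9051
L_2 = √((0.0000−2.5000)² + (0.0000−7.0000)²) = 7.4330
L_3 = √((12.0000−2.5000)² + (5.0000−7.0000)²) = 9.7082
L_4 = √((6.0000−2.5000)² + (0.0000−7.0000)²) = 7.8262

(3.9051, 7.4330, 9.7082, 7.8262)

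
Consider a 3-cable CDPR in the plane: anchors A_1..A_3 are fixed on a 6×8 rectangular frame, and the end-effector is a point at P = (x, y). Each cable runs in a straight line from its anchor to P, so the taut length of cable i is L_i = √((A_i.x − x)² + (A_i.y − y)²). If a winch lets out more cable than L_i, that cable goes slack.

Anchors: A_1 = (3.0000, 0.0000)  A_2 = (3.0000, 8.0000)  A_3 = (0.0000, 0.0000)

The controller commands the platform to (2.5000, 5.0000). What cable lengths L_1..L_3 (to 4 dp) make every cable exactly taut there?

(5.0249, 3.0414, 5.5902)

L_1 = √((3.0000−2.5000)² + (0.0000−5.0000)²) = 5.0249
L_2 = √((3.0000−2.5000)² + (8.0000−5.0000)²) = 3.0414
L_3 = √((0.0000−2.5000)² + (0.0000−5.0000)²) = 5.5902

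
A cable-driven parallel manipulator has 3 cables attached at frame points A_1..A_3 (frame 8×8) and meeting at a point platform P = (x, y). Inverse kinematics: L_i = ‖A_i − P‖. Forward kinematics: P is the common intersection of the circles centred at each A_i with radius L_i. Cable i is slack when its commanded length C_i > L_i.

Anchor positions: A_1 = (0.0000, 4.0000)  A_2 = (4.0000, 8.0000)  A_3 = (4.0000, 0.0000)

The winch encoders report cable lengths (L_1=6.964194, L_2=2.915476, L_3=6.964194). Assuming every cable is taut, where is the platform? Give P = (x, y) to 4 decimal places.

expand ‖A_i−P‖²=L_i² and subtract eq 1 (q_i ≔ ‖A_i‖²−L_i²)
q_1 = 0.0000+16.0000−48.5000 = -32.5000
eq1−eq2 → [-8.0000  -8.0000]·P = -104.0000
eq1−eq3 → [-8.0000  8.0000]·P = 0.0000
2×2 solve → P = (6.5000, 6.5000)

(6.5000, 6.5000)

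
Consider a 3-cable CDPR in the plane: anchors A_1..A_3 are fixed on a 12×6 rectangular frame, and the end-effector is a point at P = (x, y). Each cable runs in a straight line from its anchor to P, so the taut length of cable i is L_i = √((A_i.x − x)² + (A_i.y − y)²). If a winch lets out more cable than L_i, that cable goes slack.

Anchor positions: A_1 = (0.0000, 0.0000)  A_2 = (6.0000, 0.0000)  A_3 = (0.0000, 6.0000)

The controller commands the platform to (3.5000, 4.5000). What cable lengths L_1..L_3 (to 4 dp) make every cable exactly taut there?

(5.7009, 5.1478, 3.8079)

L_1: Δ = A_1−P = (-3.5000, -4.5000) → ‖Δ‖ = √32.5000 = 5.7009
L_2: Δ = A_2−P = (2.5000, -4.5000) → ‖Δ‖ = √26.5000 = 5.1478
L_3: Δ = A_3−P = (-3.5000, 1.5000) → ‖Δ‖ = √14.5000 = 3.8079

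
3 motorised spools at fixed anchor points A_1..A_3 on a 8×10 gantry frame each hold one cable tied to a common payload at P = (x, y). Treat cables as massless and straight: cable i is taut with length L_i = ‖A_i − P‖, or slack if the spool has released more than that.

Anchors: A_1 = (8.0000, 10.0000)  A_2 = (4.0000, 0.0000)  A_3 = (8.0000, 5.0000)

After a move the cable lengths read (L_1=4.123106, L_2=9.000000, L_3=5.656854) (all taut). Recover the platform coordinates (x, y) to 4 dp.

(4.0000, 9.0000)

circle eqns → linear via eq_j − eq_1; set k_j = A_j·A_j − L_j²
k_1 = 64.0000+100.0000−17.0000 = 147.0000
8.0000·x + 20.0000·y = k_1−k_2 = 212.0000
0.0000·x + 10.0000·y = k_1−k_3 = 90.0000
solve first two rows → x=4.0000, y=9.0000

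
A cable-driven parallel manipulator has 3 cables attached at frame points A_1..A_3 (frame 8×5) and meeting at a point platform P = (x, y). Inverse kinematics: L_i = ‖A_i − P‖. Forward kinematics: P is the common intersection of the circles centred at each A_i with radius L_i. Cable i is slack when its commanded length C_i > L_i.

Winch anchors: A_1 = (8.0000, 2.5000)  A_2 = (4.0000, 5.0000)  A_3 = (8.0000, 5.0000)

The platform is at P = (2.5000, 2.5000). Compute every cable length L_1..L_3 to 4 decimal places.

L_1 = √((8.0000−2.5000)² + (2.5000−2.5000)²) = 5.5000
L_2 = √((4.0000−2.5000)² + (5.0000−2.5000)²) = 2.9155
L_3 = √((8.0000−2.5000)² + (5.0000−2.5000)²) = 6.0415

(5.5000, 2.9155, 6.0415)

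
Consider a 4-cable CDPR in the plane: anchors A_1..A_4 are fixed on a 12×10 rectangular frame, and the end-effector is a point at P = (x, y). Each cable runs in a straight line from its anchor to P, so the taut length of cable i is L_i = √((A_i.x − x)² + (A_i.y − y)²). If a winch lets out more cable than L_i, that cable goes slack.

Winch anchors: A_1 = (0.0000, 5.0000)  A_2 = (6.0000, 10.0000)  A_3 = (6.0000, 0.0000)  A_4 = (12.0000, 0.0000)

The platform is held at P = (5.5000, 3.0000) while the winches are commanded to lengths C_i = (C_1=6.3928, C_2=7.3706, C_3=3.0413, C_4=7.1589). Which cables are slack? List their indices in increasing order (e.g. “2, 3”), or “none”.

cable 1: L_1 = ‖A_1−P‖ = 5.8523;  C_1 = 6.3928 → slack
cable 2: L_2 = ‖A_2−P‖ = 7.0178;  C_2 = 7.3706 → slack
cable 3: L_3 = ‖A_3−P‖ = 3.0414;  C_3 = 3.0413 → taut
cable 4: L_4 = ‖A_4−P‖ = 7.1589;  C_4 = 7.1589 → taut

1, 2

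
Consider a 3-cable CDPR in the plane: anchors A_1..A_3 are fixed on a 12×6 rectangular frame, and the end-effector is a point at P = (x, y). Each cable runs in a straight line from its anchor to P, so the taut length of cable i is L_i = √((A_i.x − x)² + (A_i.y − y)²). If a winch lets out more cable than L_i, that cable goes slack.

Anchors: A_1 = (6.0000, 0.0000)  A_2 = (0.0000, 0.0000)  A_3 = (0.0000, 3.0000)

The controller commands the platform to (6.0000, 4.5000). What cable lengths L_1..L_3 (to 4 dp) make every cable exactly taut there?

cable 1: Δx=0.0000, Δy=-4.5000; L_1 = √(Δx²+Δy²) = 4.5000
cable 2: Δx=-6.0000, Δy=-4.5000; L_2 = √(Δx²+Δy²) = 7.5000
cable 3: Δx=-6.0000, Δy=-1.5000; L_3 = √(Δx²+Δy²) = 6.1847

(4.5000, 7.5000, 6.1847)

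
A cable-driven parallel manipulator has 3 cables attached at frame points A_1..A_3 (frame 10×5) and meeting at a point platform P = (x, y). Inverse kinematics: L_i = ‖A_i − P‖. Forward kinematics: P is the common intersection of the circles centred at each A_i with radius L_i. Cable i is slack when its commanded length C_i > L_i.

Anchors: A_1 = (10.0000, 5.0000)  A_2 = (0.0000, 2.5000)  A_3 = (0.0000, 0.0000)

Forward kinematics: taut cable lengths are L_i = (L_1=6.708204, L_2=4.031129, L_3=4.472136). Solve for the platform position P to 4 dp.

circle eqns → linear via eq_j − eq_1; set c_j = A_j·A_j − L_j²
c_1 = 100.0000+25.0000−45.0000 = 80.0000
20.0000·x + 5.0000·y = c_1−c_2 = 90.0000
20.0000·x + 10.0000·y = c_1−c_3 = 100.0000
solve first two rows → x=4.0000, y=2.0000

(4.0000, 2.0000)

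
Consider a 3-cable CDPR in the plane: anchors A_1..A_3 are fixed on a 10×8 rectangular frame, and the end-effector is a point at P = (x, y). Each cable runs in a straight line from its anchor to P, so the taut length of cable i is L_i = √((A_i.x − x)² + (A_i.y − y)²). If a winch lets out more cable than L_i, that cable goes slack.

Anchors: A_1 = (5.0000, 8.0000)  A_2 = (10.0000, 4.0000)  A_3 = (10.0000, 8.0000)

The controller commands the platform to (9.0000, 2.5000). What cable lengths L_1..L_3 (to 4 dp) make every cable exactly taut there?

(6.8007, 1.8028, 5.5902)

L_1: Δ = A_1−P = (-4.0000, 5.5000) → ‖Δ‖ = √46.2500 = 6.8007
L_2: Δ = A_2−P = (1.0000, 1.5000) → ‖Δ‖ = √3.2500 = 1.8028
L_3: Δ = A_3−P = (1.0000, 5.5000) → ‖Δ‖ = √31.2500 = 5.5902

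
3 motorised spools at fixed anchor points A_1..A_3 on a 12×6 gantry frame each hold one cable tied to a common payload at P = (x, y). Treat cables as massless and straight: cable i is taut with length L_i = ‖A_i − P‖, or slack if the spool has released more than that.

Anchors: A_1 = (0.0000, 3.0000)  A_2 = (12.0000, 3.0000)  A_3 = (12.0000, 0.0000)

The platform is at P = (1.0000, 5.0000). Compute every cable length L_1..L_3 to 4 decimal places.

(2.2361, 11.1803, 12.0830)

L_1: Δ = A_1−P = (-1.0000, -2.0000) → ‖Δ‖ = √5.0000 = 2.2361
L_2: Δ = A_2−P = (11.0000, -2.0000) → ‖Δ‖ = √125.0000 = 11.1803
L_3: Δ = A_3−P = (11.0000, -5.0000) → ‖Δ‖ = √146.0000 = 12.0830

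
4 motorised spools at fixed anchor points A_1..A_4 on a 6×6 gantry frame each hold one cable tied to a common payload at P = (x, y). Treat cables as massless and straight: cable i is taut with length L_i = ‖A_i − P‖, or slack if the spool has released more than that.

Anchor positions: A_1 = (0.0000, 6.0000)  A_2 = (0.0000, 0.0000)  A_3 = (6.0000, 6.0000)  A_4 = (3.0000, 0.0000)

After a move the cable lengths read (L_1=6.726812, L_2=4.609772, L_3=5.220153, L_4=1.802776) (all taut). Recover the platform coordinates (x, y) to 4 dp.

each cable: (A_i−P)·(A_i−P) = L_i²; let k_i = ‖A_i‖²−L_i²
k_1 = 0.0000+36.0000−45.2500 = -9.2500
row 1: 0.0000x + 12.0000y = 12.0000  (k_2=-21.2500)
row 2: -12.0000x + 0.0000y = -54.0000  (k_3=44.7500)
row 3: -6.0000x + 12.0000y = -15.0000  (k_4=5.7500)
Cramer on rows 1–2 → x = 4.5000, y = 1.0000
check cable 4: ‖A_4−P‖² = 3.2500 ≈ L_4² = 3.2500 ✓

(4.5000, 1.0000)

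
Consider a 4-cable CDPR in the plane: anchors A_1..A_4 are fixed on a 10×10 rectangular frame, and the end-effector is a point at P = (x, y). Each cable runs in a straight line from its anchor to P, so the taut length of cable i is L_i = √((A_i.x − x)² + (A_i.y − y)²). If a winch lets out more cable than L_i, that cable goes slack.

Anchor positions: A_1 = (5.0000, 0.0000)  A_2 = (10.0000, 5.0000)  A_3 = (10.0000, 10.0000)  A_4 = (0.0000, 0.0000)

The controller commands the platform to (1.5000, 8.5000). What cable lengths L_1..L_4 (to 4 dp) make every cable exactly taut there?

(9.1924, 9.1924, 8.6313, 8.6313)

cable 1: Δx=3.5000, Δy=-8.5000; L_1 = √(Δx²+Δy²) = 9.1924
cable 2: Δx=8.5000, Δy=-3.5000; L_2 = √(Δx²+Δy²) = 9.1924
cable 3: Δx=8.5000, Δy=1.5000; L_3 = √(Δx²+Δy²) = 8.6313
cable 4: Δx=-1.5000, Δy=-8.5000; L_4 = √(Δx²+Δy²) = 8.6313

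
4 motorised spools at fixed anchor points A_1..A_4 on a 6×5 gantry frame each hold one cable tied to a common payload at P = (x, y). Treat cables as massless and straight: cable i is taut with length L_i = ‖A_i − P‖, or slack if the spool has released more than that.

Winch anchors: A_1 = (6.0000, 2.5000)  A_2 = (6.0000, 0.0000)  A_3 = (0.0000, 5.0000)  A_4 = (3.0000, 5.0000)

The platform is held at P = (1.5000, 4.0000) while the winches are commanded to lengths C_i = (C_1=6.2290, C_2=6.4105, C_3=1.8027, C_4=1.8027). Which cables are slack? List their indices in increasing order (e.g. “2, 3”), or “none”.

1, 2

cable 1: √((4.5000)²+(-1.5000)²)=4.7434, C_1=6.2290: slack
cable 2: √((4.5000)²+(-4.0000)²)=6.0208, C_2=6.4105: slack
cable 3: √((-1.5000)²+(1.0000)²)=1.8028, C_3=1.8027: taut
cable 4: √((1.5000)²+(1.0000)²)=1.8028, C_4=1.8027: taut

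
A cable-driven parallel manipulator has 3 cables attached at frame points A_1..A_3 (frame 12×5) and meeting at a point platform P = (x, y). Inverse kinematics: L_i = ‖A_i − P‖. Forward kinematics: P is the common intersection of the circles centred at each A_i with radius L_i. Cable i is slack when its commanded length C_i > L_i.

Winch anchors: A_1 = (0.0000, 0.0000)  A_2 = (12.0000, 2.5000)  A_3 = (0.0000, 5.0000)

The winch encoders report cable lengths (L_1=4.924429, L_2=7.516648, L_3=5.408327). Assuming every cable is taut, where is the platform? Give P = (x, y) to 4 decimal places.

(4.5000, 2.0000)

expand ‖A_i−P‖²=L_i² and subtract eq 1 (q_i ≔ ‖A_i‖²−L_i²)
q_1 = 0.0000+0.0000−24.2500 = -24.2500
eq1−eq2 → [-24.0000  -5.0000]·P = -118.0000
eq1−eq3 → [0.0000  -10.0000]·P = -20.0000
2×2 solve → P = (4.5000, 2.0000)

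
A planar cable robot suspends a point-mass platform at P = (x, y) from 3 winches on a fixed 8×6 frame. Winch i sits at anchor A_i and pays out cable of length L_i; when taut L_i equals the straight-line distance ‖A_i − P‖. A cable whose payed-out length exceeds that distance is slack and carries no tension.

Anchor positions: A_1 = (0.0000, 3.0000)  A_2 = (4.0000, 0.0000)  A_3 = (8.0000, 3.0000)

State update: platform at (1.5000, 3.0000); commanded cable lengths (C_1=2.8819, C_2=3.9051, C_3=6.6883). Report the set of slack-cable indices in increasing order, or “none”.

i=1: geometric 1.5000 vs commanded 2.8819 ⇒ slack
i=2: geometric 3.9051 vs commanded 3.9051 ⇒ taut
i=3: geometric 6.5000 vs commanded 6.6883 ⇒ slack

1, 3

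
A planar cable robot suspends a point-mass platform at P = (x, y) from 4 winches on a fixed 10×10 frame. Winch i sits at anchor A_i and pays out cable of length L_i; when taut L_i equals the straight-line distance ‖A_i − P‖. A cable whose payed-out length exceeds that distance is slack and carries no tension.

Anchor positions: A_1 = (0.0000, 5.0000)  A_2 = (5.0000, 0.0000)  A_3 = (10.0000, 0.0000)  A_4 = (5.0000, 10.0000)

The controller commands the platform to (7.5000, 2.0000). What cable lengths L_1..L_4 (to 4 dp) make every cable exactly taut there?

L_1 = √((0.0000−7.5000)² + (5.0000−2.0000)²) = 8.0777
L_2 = √((5.0000−7.5000)² + (0.0000−2.0000)²) = 3.2016
L_3 = √((10.0000−7.5000)² + (0.0000−2.0000)²) = 3.2016
L_4 = √((5.0000−7.5000)² + (10.0000−2.0000)²) = 8.3815

(8.0777, 3.2016, 3.2016, 8.3815)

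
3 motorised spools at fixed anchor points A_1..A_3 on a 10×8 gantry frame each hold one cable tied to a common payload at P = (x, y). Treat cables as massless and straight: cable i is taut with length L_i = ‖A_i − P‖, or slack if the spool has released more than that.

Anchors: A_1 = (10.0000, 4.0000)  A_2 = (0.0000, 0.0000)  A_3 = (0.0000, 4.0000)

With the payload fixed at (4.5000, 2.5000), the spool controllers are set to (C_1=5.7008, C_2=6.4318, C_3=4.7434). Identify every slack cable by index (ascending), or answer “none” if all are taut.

2

cable 1: L_1 = ‖A_1−P‖ = 5.7009;  C_1 = 5.7008 → taut
cable 2: L_2 = ‖A_2−P‖ = 5.1478;  C_2 = 6.4318 → slack
cable 3: L_3 = ‖A_3−P‖ = 4.7434;  C_3 = 4.7434 → taut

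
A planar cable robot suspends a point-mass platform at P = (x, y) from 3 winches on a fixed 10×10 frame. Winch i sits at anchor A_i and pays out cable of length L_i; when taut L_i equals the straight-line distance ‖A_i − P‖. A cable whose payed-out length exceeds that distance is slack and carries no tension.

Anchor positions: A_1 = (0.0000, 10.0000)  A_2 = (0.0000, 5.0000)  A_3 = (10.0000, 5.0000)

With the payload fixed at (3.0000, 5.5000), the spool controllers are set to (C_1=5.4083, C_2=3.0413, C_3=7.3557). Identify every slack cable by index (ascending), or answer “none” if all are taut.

i=1: geometric 5.4083 vs commanded 5.4083 ⇒ taut
i=2: geometric 3.0414 vs commanded 3.0413 ⇒ taut
i=3: geometric 7.0178 vs commanded 7.3557 ⇒ slack

3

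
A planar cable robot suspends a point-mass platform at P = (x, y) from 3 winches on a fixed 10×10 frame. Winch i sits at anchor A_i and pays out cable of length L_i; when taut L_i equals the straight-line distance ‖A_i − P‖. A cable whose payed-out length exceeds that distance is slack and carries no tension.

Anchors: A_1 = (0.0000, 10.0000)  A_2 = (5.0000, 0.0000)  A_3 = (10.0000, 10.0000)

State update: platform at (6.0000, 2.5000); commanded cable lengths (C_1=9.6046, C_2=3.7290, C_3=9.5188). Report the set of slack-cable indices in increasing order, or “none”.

i=1: geometric 9.6047 vs commanded 9.6046 ⇒ taut
i=2: geometric 2.6926 vs commanded 3.7290 ⇒ slack
i=3: geometric 8.5000 vs commanded 9.5188 ⇒ slack

2, 3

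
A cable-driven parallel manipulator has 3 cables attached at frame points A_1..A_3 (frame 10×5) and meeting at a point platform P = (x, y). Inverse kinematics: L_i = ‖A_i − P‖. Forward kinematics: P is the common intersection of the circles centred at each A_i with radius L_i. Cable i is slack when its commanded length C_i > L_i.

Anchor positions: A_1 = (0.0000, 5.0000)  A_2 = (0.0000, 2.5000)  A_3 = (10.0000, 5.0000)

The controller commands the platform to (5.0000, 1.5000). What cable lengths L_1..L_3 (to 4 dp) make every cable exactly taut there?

L_1: Δ = A_1−P = (-5.0000, 3.5000) → ‖Δ‖ = √37.2500 = 6.1033
L_2: Δ = A_2−P = (-5.0000, 1.0000) → ‖Δ‖ = √26.0000 = 5.0990
L_3: Δ = A_3−P = (5.0000, 3.5000) → ‖Δ‖ = √37.2500 = 6.1033

(6.1033, 5.0990, 6.1033)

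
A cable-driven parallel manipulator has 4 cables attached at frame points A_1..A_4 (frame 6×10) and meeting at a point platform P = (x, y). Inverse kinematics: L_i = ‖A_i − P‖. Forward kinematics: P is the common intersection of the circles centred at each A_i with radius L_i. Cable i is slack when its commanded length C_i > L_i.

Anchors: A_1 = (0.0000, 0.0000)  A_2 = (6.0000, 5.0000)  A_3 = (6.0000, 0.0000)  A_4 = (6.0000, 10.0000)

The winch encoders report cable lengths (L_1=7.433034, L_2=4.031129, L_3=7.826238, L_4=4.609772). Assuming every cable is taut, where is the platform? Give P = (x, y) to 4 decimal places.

(2.5000, 7.0000)

each cable: (A_i−P)·(A_i−P) = L_i²; let c_i = ‖A_i‖²−L_i²
c_1 = 0.0000+0.0000−55.2500 = -55.2500
row 1: -12.0000x − 10.0000y = -100.0000  (c_2=44.7500)
row 2: -12.0000x + 0.0000y = -30.0000  (c_3=-25.2500)
row 3: -12.0000x − 20.0000y = -170.0000  (c_4=114.7500)
Cramer on rows 1–2 → x = 2.5000, y = 7.0000
check cable 4: ‖A_4−P‖² = 21.2500 ≈ L_4² = 21.2500 ✓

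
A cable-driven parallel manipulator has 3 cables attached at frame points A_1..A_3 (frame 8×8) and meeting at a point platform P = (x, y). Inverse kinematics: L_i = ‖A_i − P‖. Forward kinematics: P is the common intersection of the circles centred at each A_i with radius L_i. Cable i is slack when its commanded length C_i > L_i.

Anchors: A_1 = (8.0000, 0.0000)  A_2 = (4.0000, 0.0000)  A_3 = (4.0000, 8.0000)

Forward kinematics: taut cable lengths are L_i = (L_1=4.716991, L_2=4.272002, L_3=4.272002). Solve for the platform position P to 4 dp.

each cable: (A_i−P)·(A_i−P) = L_i²; let c_i = ‖A_i‖²−L_i²
c_1 = 64.0000+0.0000−22.2500 = 41.7500
row 1: 8.0000x + 0.0000y = 44.0000  (c_2=-2.2500)
row 2: 8.0000x − 16.0000y = -20.0000  (c_3=61.7500)
Cramer on rows 1–2 → x = 5.5000, y = 4.0000

(5.5000, 4.0000)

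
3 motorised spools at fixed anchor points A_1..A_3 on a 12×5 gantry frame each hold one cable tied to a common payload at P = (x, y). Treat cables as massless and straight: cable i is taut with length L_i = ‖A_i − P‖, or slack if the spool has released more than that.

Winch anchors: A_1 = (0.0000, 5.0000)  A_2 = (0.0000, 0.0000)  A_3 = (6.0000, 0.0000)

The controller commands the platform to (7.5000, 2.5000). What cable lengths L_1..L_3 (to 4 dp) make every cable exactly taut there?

(7.9057, 7.9057, 2.9155)

cable 1: Δx=-7.5000, Δy=2.5000; L_1 = √(Δx²+Δy²) = 7.9057
cable 2: Δx=-7.5000, Δy=-2.5000; L_2 = √(Δx²+Δy²) = 7.9057
cable 3: Δx=-1.5000, Δy=-2.5000; L_3 = √(Δx²+Δy²) = 2.9155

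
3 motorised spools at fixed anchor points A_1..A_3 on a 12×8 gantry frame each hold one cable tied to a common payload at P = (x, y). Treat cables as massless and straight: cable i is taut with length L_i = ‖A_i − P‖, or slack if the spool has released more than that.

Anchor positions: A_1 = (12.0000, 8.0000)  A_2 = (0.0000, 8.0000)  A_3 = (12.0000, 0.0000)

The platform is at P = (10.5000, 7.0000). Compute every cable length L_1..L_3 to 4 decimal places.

cable 1: Δx=1.5000, Δy=1.0000; L_1 = √(Δx²+Δy²) = 1.8028
cable 2: Δx=-10.5000, Δy=1.0000; L_2 = √(Δx²+Δy²) = 10.5475
cable 3: Δx=1.5000, Δy=-7.0000; L_3 = √(Δx²+Δy²) = 7.1589

(1.8028, 10.5475, 7.1589)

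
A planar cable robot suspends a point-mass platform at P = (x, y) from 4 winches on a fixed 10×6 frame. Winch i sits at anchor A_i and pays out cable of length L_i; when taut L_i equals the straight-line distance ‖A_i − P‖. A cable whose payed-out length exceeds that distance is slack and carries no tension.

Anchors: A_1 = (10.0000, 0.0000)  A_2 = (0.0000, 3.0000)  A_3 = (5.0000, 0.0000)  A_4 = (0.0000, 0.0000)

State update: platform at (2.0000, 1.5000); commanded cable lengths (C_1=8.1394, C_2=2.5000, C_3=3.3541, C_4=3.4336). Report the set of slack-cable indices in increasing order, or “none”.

4

cable 1: L_1 = ‖A_1−P‖ = 8.1394;  C_1 = 8.1394 → taut
cable 2: L_2 = ‖A_2−P‖ = 2.5000;  C_2 = 2.5000 → taut
cable 3: L_3 = ‖A_3−P‖ = 3.3541;  C_3 = 3.3541 → taut
cable 4: L_4 = ‖A_4−P‖ = 2.5000;  C_4 = 3.4336 → slack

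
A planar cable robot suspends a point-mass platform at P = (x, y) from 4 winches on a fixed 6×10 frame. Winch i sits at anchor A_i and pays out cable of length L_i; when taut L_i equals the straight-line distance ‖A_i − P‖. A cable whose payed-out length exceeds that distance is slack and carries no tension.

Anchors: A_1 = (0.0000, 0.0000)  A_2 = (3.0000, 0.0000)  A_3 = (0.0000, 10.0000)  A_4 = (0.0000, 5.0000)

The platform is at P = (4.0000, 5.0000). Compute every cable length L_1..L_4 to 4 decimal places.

(6.4031, 5.0990, 6.4031, 4.0000)

L_1: Δ = A_1−P = (-4.0000, -5.0000) → ‖Δ‖ = √41.0000 = 6.4031
L_2: Δ = A_2−P = (-1.0000, -5.0000) → ‖Δ‖ = √26.0000 = 5.0990
L_3: Δ = A_3−P = (-4.0000, 5.0000) → ‖Δ‖ = √41.0000 = 6.4031
L_4: Δ = A_4−P = (-4.0000, 0.0000) → ‖Δ‖ = √16.0000 = 4.0000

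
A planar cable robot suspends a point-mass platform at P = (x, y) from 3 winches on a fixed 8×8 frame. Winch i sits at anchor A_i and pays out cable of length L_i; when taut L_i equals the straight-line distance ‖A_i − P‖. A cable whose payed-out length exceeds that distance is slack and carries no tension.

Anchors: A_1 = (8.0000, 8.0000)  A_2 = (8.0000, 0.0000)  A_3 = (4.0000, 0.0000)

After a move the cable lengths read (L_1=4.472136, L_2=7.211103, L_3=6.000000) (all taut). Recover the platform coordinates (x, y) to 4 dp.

circle eqns → linear via eq_j − eq_1; set k_j = A_j·A_j − L_j²
k_1 = 64.0000+64.0000−20.0000 = 108.0000
0.0000·x + 16.0000·y = k_1−k_2 = 96.0000
8.0000·x + 16.0000·y = k_1−k_3 = 128.0000
solve first two rows → x=4.0000, y=6.0000

(4.0000, 6.0000)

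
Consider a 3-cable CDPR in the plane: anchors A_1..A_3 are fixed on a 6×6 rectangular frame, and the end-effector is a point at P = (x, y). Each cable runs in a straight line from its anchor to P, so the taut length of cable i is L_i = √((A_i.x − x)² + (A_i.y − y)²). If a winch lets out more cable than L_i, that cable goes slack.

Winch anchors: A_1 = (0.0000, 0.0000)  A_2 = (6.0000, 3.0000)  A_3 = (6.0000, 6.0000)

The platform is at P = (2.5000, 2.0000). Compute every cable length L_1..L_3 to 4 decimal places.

(3.2016, 3.6401, 5.3151)

L_1 = √((0.0000−2.5000)² + (0.0000−2.0000)²) = 3.2016
L_2 = √((6.0000−2.5000)² + (3.0000−2.0000)²) = 3.6401
L_3 = √((6.0000−2.5000)² + (6.0000−2.0000)²) = 5.3151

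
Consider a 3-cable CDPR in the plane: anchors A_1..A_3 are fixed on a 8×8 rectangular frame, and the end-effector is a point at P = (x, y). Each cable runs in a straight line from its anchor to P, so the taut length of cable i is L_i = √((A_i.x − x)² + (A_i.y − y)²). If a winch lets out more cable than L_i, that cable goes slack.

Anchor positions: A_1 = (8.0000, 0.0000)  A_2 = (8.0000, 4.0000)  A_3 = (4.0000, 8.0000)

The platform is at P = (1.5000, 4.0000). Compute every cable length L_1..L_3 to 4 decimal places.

L_1: Δ = A_1−P = (6.5000, -4.0000) → ‖Δ‖ = √58.2500 = 7.6322
L_2: Δ = A_2−P = (6.5000, 0.0000) → ‖Δ‖ = √42.2500 = 6.5000
L_3: Δ = A_3−P = (2.5000, 4.0000) → ‖Δ‖ = √22.2500 = 4.7170

(7.6322, 6.5000, 4.7170)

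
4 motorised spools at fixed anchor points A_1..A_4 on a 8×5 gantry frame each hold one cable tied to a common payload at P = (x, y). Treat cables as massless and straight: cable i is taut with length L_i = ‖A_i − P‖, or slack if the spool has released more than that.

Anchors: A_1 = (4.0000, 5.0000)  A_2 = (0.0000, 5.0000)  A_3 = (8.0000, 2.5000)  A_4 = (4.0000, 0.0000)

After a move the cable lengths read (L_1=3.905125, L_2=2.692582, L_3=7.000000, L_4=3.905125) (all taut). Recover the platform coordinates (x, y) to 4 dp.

(1.0000, 2.5000)

expand ‖A_i−P‖²=L_i² and subtract eq 1 (c_i ≔ ‖A_i‖²−L_i²)
c_1 = 16.0000+25.0000−15.2500 = 25.7500
eq1−eq2 → [8.0000  0.0000]·P = 8.0000
eq1−eq3 → [-8.0000  5.0000]·P = 4.5000
eq1−eq4 → [0.0000  10.0000]·P = 25.0000
2×2 solve → P = (1.0000, 2.5000)
check cable 4: ‖A_4−P‖² = 15.2500 ≈ L_4² = 15.2500 ✓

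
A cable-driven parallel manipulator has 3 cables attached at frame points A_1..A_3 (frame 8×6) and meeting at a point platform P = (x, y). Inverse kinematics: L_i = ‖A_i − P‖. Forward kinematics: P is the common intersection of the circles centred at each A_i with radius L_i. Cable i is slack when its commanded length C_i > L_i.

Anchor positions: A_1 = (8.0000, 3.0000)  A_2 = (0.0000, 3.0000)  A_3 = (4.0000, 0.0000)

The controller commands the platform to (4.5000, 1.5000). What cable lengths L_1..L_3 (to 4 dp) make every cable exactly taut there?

L_1 = √((8.0000−4.5000)² + (3.0000−1.5000)²) = 3.8079
L_2 = √((0.0000−4.5000)² + (3.0000−1.5000)²) = 4.7434
L_3 = √((4.0000−4.5000)² + (0.0000−1.5000)²) = 1.5811

(3.8079, 4.7434, 1.5811)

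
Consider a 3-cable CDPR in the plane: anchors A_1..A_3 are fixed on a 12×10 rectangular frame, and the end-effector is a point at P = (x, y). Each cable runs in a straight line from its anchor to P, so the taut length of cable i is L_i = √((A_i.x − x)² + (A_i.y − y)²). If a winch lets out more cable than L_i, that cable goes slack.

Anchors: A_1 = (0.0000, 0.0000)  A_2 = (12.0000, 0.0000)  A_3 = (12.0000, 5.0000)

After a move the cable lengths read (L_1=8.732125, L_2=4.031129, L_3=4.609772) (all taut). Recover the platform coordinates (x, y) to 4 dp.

expand ‖A_i−P‖²=L_i² and subtract eq 1 (q_i ≔ ‖A_i‖²−L_i²)
q_1 = 0.0000+0.0000−76.2500 = -76.2500
eq1−eq2 → [-24.0000  0.0000]·P = -204.0000
eq1−eq3 → [-24.0000  -10.0000]·P = -224.0000
2×2 solve → P = (8.5000, 2.0000)

(8.5000, 2.0000)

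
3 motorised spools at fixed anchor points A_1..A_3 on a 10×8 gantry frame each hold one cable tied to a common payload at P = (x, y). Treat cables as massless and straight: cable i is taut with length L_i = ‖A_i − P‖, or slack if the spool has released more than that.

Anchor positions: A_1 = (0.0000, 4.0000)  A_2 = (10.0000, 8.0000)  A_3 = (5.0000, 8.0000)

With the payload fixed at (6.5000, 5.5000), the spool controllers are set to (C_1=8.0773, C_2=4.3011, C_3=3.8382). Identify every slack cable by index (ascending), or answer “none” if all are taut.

1, 3

i=1: geometric 6.6708 vs commanded 8.0773 ⇒ slack
i=2: geometric 4.3012 vs commanded 4.3011 ⇒ taut
i=3: geometric 2.9155 vs commanded 3.8382 ⇒ slack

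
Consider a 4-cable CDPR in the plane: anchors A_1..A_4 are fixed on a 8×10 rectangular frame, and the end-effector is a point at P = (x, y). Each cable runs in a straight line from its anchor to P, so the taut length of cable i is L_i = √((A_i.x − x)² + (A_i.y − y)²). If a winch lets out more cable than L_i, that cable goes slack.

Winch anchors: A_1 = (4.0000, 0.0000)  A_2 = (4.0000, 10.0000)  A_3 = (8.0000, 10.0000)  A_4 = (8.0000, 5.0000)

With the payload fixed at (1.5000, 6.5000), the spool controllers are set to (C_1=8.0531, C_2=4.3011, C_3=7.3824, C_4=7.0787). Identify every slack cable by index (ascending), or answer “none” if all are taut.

i=1: geometric 6.9642 vs commanded 8.0531 ⇒ slack
i=2: geometric 4.3012 vs commanded 4.3011 ⇒ taut
i=3: geometric 7.3824 vs commanded 7.3824 ⇒ taut
i=4: geometric 6.6708 vs commanded 7.0787 ⇒ slack

1, 4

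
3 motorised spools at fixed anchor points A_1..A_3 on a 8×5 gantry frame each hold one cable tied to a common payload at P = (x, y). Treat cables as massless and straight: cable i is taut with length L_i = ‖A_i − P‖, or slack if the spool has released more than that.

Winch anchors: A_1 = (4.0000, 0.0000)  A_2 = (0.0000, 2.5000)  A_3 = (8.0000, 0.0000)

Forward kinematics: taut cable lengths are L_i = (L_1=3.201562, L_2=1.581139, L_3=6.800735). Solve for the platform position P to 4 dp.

(1.5000, 2.0000)

each cable: (A_i−P)·(A_i−P) = L_i²; let q_i = ‖A_i‖²−L_i²
q_1 = 16.0000+0.0000−10.2500 = 5.7500
row 1: 8.0000x − 5.0000y = 2.0000  (q_2=3.7500)
row 2: -8.0000x + 0.0000y = -12.0000  (q_3=17.7500)
Cramer on rows 1–2 → x = 1.5000, y = 2.0000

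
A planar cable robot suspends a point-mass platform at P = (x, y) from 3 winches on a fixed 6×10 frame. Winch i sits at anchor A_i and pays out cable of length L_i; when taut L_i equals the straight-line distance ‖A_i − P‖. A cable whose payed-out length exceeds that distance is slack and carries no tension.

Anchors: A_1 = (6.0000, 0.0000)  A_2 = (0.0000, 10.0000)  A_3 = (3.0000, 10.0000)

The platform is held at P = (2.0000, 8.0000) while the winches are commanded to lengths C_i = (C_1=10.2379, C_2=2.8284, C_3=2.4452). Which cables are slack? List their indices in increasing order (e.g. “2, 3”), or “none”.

cable 1: L_1 = ‖A_1−P‖ = 8.9443;  C_1 = 10.2379 → slack
cable 2: L_2 = ‖A_2−P‖ = 2.8284;  C_2 = 2.8284 → taut
cable 3: L_3 = ‖A_3−P‖ = 2.2361;  C_3 = 2.4452 → slack

1, 3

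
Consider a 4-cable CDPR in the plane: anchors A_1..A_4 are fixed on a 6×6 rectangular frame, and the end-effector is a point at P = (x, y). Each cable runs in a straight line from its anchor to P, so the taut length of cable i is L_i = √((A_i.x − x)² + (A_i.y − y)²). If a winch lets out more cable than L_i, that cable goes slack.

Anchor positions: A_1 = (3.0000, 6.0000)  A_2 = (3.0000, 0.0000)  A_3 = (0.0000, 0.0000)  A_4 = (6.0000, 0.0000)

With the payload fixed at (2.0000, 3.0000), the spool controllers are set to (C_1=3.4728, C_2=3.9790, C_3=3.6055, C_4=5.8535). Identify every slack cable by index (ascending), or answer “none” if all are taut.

1, 2, 4

cable 1: √((1.0000)²+(3.0000)²)=3.1623, C_1=3.4728: slack
cable 2: √((1.0000)²+(-3.0000)²)=3.1623, C_2=3.9790: slack
cable 3: √((-2.0000)²+(-3.0000)²)=3.6056, C_3=3.6055: taut
cable 4: √((4.0000)²+(-3.0000)²)=5.0000, C_4=5.8535: slack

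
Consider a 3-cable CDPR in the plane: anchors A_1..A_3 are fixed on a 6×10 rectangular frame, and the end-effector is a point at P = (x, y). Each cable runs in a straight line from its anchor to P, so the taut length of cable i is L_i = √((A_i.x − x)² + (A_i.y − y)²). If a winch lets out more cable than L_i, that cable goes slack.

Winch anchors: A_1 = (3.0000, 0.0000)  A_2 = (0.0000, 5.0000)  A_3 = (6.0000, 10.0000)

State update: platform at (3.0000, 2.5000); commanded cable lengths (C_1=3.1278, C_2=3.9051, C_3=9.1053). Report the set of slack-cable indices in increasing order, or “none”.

i=1: geometric 2.5000 vs commanded 3.1278 ⇒ slack
i=2: geometric 3.9051 vs commanded 3.9051 ⇒ taut
i=3: geometric 8.0777 vs commanded 9.1053 ⇒ slack

1, 3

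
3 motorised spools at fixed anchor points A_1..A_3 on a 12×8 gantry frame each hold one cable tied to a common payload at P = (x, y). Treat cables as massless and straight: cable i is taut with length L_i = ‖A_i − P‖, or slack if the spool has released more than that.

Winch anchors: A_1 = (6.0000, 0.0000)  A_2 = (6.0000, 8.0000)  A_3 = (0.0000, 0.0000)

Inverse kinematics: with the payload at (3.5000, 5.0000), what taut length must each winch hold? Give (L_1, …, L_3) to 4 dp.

(5.5902, 3.9051, 6.1033)

L_1: Δ = A_1−P = (2.5000, -5.0000) → ‖Δ‖ = √31.2500 = 5.5902
L_2: Δ = A_2−P = (2.5000, 3.0000) → ‖Δ‖ = √15.2500 = 3.9051
L_3: Δ = A_3−P = (-3.5000, -5.0000) → ‖Δ‖ = √37.2500 = 6.1033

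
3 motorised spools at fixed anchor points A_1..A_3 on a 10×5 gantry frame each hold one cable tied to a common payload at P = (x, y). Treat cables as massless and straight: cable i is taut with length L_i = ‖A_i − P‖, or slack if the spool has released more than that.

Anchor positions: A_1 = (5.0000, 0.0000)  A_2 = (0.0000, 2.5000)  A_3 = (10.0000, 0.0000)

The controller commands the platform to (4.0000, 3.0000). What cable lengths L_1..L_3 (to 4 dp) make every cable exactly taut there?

L_1: Δ = A_1−P = (1.0000, -3.0000) → ‖Δ‖ = √10.0000 = 3.1623
L_2: Δ = A_2−P = (-4.0000, -0.5000) → ‖Δ‖ = √16.2500 = 4.0311
L_3: Δ = A_3−P = (6.0000, -3.0000) → ‖Δ‖ = √45.0000 = 6.7082

(3.1623, 4.0311, 6.7082)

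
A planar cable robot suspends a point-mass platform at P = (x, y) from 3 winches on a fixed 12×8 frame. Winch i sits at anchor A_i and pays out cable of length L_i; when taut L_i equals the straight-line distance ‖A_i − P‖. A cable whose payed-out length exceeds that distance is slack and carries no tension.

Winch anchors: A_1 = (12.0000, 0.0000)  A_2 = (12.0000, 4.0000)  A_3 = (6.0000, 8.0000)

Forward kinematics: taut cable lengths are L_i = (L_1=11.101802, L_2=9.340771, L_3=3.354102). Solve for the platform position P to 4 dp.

circle eqns → linear via eq_j − eq_1; set c_j = A_j·A_j − L_j²
c_1 = 144.0000+0.0000−123.2500 = 20.7500
0.0000·x − 8.0000·y = c_1−c_2 = -52.0000
12.0000·x − 16.0000·y = c_1−c_3 = -68.0000
solve first two rows → x=3.0000, y=6.5000

(3.0000, 6.5000)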